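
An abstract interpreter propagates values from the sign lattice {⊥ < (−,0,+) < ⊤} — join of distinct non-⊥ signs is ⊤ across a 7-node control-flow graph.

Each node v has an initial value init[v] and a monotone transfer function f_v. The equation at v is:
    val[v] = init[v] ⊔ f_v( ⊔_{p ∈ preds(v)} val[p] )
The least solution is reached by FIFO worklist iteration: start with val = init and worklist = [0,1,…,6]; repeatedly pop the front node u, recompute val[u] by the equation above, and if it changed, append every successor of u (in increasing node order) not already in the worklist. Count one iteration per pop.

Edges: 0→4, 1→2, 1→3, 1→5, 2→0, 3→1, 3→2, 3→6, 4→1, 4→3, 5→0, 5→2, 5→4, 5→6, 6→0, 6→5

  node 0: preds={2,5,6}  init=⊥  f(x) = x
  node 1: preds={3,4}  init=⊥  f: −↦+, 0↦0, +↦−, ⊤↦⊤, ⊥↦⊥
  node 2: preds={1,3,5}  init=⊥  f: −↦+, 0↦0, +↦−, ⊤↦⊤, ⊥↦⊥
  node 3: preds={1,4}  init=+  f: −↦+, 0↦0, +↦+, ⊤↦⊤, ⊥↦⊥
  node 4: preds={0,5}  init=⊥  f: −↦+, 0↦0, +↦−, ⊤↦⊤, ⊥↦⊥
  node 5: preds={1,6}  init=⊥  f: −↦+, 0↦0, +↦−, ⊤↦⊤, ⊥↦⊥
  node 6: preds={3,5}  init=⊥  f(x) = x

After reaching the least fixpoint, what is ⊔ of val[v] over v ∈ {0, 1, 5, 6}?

Worklist (20 pops):
  #1 pop 0: in=⊥ → ⊥ (no change)
  #2 pop 1: in=+ → − (was ⊥); enqueue []
  #3 pop 2: in=⊤ → ⊤ (was ⊥); enqueue [0]
  #4 pop 3: in=− → + (no change)
  #5 pop 4: in=⊥ → ⊥ (no change)
  #6 pop 5: in=− → + (was ⊥); enqueue [2,4]
  #7 pop 6: in=+ → + (was ⊥); enqueue [5]
  #8 pop 0: in=⊤ → ⊤ (was ⊥); enqueue []
  #9 pop 2: in=⊤ → ⊤ (no change)
  #10 pop 4: in=⊤ → ⊤ (was ⊥); enqueue [1,3]
  #11 pop 5: in=⊤ → ⊤ (was +); enqueue [0,2,4,6]
  #12 pop 1: in=⊤ → ⊤ (was −); enqueue [5]
  #13 pop 3: in=⊤ → ⊤ (was +); enqueue [1]
  #14 pop 0: in=⊤ → ⊤ (no change)
  #15 pop 2: in=⊤ → ⊤ (no change)
  #16 pop 4: in=⊤ → ⊤ (no change)
  #17 pop 6: in=⊤ → ⊤ (was +); enqueue [0]
  #18 pop 5: in=⊤ → ⊤ (no change)
  #19 pop 1: in=⊤ → ⊤ (no change)
  #20 pop 0: in=⊤ → ⊤ (no change)

Fixpoint:
  val[0] = ⊤
  val[1] = ⊤
  val[2] = ⊤
  val[3] = ⊤
  val[4] = ⊤
  val[5] = ⊤
  val[6] = ⊤

⊤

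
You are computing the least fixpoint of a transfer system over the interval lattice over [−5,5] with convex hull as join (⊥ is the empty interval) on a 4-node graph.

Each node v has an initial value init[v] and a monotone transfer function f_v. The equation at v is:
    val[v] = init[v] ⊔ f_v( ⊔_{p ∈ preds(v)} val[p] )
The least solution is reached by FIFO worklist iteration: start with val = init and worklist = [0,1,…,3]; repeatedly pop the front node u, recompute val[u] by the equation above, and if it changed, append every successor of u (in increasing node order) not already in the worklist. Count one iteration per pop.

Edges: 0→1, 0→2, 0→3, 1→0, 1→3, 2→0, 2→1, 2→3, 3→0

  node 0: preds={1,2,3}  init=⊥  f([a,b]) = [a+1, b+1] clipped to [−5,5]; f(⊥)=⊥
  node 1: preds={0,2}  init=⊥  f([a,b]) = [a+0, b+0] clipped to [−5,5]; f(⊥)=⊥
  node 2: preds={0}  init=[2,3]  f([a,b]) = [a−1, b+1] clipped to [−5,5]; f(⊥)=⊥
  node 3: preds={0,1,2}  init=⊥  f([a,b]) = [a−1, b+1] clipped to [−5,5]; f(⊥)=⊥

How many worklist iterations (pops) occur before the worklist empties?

Iteration log — 36 steps:
  step 1. node 0  ⊔preds=[2,3]  new=[3,4]  old=⊥  +wl: 
  step 2. node 1  ⊔preds=[2,4]  new=[2,4]  old=⊥  +wl: 0
  step 3. node 2  ⊔preds=[3,4]  new=[2,5]  old=[2,3]  +wl: 1
  step 4. node 3  ⊔preds=[2,5]  new=[1,5]  old=⊥  +wl: 
  step 5. node 0  ⊔preds=[1,5]  new=[2,5]  old=[3,4]  +wl: 2,3
  step 6. node 1  ⊔preds=[2,5]  new=[2,5]  old=[2,4]  +wl: 0
  step 7. node 2  ⊔preds=[2,5]  new=[1,5]  old=[2,5]  +wl: 1
  step 8. node 3  ⊔preds=[1,5]  new=[0,5]  old=[1,5]  +wl: 
  step 9. node 0  ⊔preds=[0,5]  new=[1,5]  old=[2,5]  +wl: 2,3
  step 10. node 1  ⊔preds=[1,5]  new=[1,5]  old=[2,5]  +wl: 0
  step 11. node 2  ⊔preds=[1,5]  new=[0,5]  old=[1,5]  +wl: 1
  step 12. node 3  ⊔preds=[0,5]  new=[-1,5]  old=[0,5]  +wl: 
  step 13. node 0  ⊔preds=[-1,5]  new=[0,5]  old=[1,5]  +wl: 2,3
  step 14. node 1  ⊔preds=[0,5]  new=[0,5]  old=[1,5]  +wl: 0
  step 15. node 2  ⊔preds=[0,5]  new=[-1,5]  old=[0,5]  +wl: 1
  step 16. node 3  ⊔preds=[-1,5]  new=[-2,5]  old=[-1,5]  +wl: 
  step 17. node 0  ⊔preds=[-2,5]  new=[-1,5]  old=[0,5]  +wl: 2,3
  step 18. node 1  ⊔preds=[-1,5]  new=[-1,5]  old=[0,5]  +wl: 0
  step 19. node 2  ⊔preds=[-1,5]  new=[-2,5]  old=[-1,5]  +wl: 1
  step 20. node 3  ⊔preds=[-2,5]  new=[-3,5]  old=[-2,5]  +wl: 
  step 21. node 0  ⊔preds=[-3,5]  new=[-2,5]  old=[-1,5]  +wl: 2,3
  step 22. node 1  ⊔preds=[-2,5]  new=[-2,5]  old=[-1,5]  +wl: 0
  step 23. node 2  ⊔preds=[-2,5]  new=[-3,5]  old=[-2,5]  +wl: 1
  step 24. node 3  ⊔preds=[-3,5]  new=[-4,5]  old=[-3,5]  +wl: 
  step 25. node 0  ⊔preds=[-4,5]  new=[-3,5]  old=[-2,5]  +wl: 2,3
  step 26. node 1  ⊔preds=[-3,5]  new=[-3,5]  old=[-2,5]  +wl: 0
  step 27. node 2  ⊔preds=[-3,5]  new=[-4,5]  old=[-3,5]  +wl: 1
  step 28. node 3  ⊔preds=[-4,5]  new=[-5,5]  old=[-4,5]  +wl: 
  step 29. node 0  ⊔preds=[-5,5]  new=[-4,5]  old=[-3,5]  +wl: 2,3
  step 30. node 1  ⊔preds=[-4,5]  new=[-4,5]  old=[-3,5]  +wl: 0
  step 31. node 2  ⊔preds=[-4,5]  new=[-5,5]  old=[-4,5]  +wl: 1
  step 32. node 3  ⊔preds=[-5,5]  new=[-5,5]  stable
  step 33. node 0  ⊔preds=[-5,5]  new=[-4,5]  stable
  step 34. node 1  ⊔preds=[-5,5]  new=[-5,5]  old=[-4,5]  +wl: 0,3
  step 35. node 0  ⊔preds=[-5,5]  new=[-4,5]  stable
  step 36. node 3  ⊔preds=[-5,5]  new=[-5,5]  stable

Least fixpoint reached:
  node 0: [-4,5]
  node 1: [-5,5]
  node 2: [-5,5]
  node 3: [-5,5]

36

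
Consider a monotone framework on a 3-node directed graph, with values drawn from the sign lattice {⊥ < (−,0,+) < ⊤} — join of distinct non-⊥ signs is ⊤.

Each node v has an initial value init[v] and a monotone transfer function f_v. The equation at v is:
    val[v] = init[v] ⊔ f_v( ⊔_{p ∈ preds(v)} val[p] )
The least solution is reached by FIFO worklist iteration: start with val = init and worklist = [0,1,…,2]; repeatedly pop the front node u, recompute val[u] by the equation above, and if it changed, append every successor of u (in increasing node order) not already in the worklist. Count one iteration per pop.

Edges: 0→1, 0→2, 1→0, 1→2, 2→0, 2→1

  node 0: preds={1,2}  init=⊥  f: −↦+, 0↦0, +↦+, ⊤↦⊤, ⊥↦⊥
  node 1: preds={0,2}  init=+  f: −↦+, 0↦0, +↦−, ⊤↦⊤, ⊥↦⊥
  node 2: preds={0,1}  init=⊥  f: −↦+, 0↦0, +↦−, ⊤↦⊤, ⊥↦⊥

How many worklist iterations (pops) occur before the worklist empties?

Trace (6 dequeues):
  [1] u=0 | in + | out + | prev ⊥ | push {}
  [2] u=1 | in + | out ⊤ | prev + | push {0}
  [3] u=2 | in ⊤ | out ⊤ | prev ⊥ | push {1}
  [4] u=0 | in ⊤ | out ⊤ | prev + | push {2}
  [5] u=1 | in ⊤ | out ⊤ | ==
  [6] u=2 | in ⊤ | out ⊤ | ==

Converged values:
  [0] ⊤
  [1] ⊤
  [2] ⊤

6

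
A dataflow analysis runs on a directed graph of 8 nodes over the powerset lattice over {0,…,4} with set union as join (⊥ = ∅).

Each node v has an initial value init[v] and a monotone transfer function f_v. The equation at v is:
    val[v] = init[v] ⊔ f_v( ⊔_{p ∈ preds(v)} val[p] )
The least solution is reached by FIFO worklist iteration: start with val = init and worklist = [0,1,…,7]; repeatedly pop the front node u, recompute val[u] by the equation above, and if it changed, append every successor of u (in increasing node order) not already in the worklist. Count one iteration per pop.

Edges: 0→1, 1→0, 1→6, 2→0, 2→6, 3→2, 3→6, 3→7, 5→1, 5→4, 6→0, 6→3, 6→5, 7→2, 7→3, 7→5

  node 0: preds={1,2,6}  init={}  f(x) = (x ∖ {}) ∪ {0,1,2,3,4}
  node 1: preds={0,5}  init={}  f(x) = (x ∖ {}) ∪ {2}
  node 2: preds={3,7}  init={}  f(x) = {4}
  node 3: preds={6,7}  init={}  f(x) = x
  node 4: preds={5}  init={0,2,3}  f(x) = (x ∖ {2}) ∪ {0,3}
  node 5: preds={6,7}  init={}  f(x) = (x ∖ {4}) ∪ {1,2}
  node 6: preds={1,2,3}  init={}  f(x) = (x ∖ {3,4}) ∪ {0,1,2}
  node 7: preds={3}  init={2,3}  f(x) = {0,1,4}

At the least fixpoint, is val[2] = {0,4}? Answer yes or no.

no

Trace (19 dequeues):
  [1] u=0 | in {} | out {0,1,2,3,4} | prev {} | push {}
  [2] u=1 | in {0,1,2,3,4} | out {0,1,2,3,4} | prev {} | push {0}
  [3] u=2 | in {2,3} | out {4} | prev {} | push {}
  [4] u=3 | in {2,3} | out {2,3} | prev {} | push {2}
  [5] u=4 | in {} | out {0,2,3} | ==
  [6] u=5 | in {2,3} | out {1,2,3} | prev {} | push {1,4}
  [7] u=6 | in {0,1,2,3,4} | out {0,1,2} | prev {} | push {3,5}
  [8] u=7 | in {2,3} | out {0,1,2,3,4} | prev {2,3} | push {}
  [9] u=0 | in {0,1,2,3,4} | out {0,1,2,3,4} | ==
  [10] u=2 | in {0,1,2,3,4} | out {4} | ==
  [11] u=1 | in {0,1,2,3,4} | out {0,1,2,3,4} | ==
  [12] u=4 | in {1,2,3} | out {0,1,2,3} | prev {0,2,3} | push {}
  [13] u=3 | in {0,1,2,3,4} | out {0,1,2,3,4} | prev {2,3} | push {2,6,7}
  [14] u=5 | in {0,1,2,3,4} | out {0,1,2,3} | prev {1,2,3} | push {1,4}
  [15] u=2 | in {0,1,2,3,4} | out {4} | ==
  [16] u=6 | in {0,1,2,3,4} | out {0,1,2} | ==
  [17] u=7 | in {0,1,2,3,4} | out {0,1,2,3,4} | ==
  [18] u=1 | in {0,1,2,3,4} | out {0,1,2,3,4} | ==
  [19] u=4 | in {0,1,2,3} | out {0,1,2,3} | ==

Converged values:
  [0] {0,1,2,3,4}
  [1] {0,1,2,3,4}
  [2] {4}
  [3] {0,1,2,3,4}
  [4] {0,1,2,3}
  [5] {0,1,2,3}
  [6] {0,1,2}
  [7] {0,1,2,3,4}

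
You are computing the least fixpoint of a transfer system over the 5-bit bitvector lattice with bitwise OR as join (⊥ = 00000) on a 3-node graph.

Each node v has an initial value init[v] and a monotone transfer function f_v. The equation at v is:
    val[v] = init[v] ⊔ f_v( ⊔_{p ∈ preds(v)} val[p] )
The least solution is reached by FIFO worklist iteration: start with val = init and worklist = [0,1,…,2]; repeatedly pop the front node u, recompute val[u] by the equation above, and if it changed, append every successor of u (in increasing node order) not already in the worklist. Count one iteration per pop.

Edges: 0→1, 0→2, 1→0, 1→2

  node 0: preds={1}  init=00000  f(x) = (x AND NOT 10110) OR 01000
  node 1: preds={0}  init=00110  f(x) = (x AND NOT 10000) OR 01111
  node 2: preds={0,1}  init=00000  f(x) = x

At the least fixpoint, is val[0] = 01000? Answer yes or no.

no

Iteration log — 6 steps:
  step 1. node 0  ⊔preds=00110  new=01000  old=00000  +wl: 
  step 2. node 1  ⊔preds=01000  new=01111  old=00110  +wl: 0
  step 3. node 2  ⊔preds=01111  new=01111  old=00000  +wl: 
  step 4. node 0  ⊔preds=01111  new=01001  old=01000  +wl: 1,2
  step 5. node 1  ⊔preds=01001  new=01111  stable
  step 6. node 2  ⊔preds=01111  new=01111  stable

Least fixpoint reached:
  node 0: 01001
  node 1: 01111
  node 2: 01111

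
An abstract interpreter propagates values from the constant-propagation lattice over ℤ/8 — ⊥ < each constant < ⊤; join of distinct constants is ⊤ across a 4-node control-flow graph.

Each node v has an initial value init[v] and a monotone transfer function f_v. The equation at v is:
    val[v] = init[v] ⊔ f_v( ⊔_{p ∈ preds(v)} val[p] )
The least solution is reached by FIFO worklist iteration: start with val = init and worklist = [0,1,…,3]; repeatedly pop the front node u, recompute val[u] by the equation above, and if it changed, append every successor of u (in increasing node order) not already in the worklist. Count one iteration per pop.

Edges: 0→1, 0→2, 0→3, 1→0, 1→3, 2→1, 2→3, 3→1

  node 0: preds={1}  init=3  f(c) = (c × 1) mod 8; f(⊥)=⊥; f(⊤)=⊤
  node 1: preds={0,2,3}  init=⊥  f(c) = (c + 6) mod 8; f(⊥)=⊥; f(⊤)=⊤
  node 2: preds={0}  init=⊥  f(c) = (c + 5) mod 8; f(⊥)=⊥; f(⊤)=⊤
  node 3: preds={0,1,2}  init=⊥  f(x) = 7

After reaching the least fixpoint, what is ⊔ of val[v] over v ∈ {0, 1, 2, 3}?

⊤

Worklist (10 pops):
  #1 pop 0: in=⊥ → 3 (no change)
  #2 pop 1: in=3 → 1 (was ⊥); enqueue [0]
  #3 pop 2: in=3 → 0 (was ⊥); enqueue [1]
  #4 pop 3: in=⊤ → 7 (was ⊥); enqueue []
  #5 pop 0: in=1 → ⊤ (was 3); enqueue [2,3]
  #6 pop 1: in=⊤ → ⊤ (was 1); enqueue [0]
  #7 pop 2: in=⊤ → ⊤ (was 0); enqueue [1]
  #8 pop 3: in=⊤ → 7 (no change)
  #9 pop 0: in=⊤ → ⊤ (no change)
  #10 pop 1: in=⊤ → ⊤ (no change)

Fixpoint:
  val[0] = ⊤
  val[1] = ⊤
  val[2] = ⊤
  val[3] = 7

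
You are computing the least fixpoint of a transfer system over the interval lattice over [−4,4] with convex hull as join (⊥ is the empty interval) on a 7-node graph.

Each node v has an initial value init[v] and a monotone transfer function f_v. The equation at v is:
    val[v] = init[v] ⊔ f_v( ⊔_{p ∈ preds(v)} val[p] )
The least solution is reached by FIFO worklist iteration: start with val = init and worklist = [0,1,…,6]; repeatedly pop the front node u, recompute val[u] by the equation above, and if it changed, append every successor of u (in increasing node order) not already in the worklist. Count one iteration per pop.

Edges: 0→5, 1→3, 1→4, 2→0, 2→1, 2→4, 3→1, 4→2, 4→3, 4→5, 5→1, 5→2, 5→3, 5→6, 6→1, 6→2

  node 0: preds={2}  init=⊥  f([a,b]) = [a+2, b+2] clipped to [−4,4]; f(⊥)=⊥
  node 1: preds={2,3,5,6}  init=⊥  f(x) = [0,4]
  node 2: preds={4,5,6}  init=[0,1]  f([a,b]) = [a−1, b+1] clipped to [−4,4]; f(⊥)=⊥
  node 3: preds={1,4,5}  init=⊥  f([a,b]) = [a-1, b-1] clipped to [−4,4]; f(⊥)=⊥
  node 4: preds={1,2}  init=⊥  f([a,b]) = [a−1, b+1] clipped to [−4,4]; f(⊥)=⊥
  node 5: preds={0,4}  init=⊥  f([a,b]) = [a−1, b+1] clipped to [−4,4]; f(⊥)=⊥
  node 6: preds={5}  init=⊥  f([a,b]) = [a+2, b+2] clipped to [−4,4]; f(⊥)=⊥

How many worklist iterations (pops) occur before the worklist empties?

Trace (23 dequeues):
  [1] u=0 | in [0,1] | out [2,3] | prev ⊥ | push {}
  [2] u=1 | in [0,1] | out [0,4] | prev ⊥ | push {}
  [3] u=2 | in ⊥ | out [0,1] | ==
  [4] u=3 | in [0,4] | out [-1,3] | prev ⊥ | push {1}
  [5] u=4 | in [0,4] | out [-1,4] | prev ⊥ | push {2,3}
  [6] u=5 | in [-1,4] | out [-2,4] | prev ⊥ | push {}
  [7] u=6 | in [-2,4] | out [0,4] | prev ⊥ | push {}
  [8] u=1 | in [-2,4] | out [0,4] | ==
  [9] u=2 | in [-2,4] | out [-3,4] | prev [0,1] | push {0,1,4}
  [10] u=3 | in [-2,4] | out [-3,3] | prev [-1,3] | push {}
  [11] u=0 | in [-3,4] | out [-1,4] | prev [2,3] | push {5}
  [12] u=1 | in [-3,4] | out [0,4] | ==
  [13] u=4 | in [-3,4] | out [-4,4] | prev [-1,4] | push {2,3}
  [14] u=5 | in [-4,4] | out [-4,4] | prev [-2,4] | push {1,6}
  [15] u=2 | in [-4,4] | out [-4,4] | prev [-3,4] | push {0,4}
  [16] u=3 | in [-4,4] | out [-4,3] | prev [-3,3] | push {}
  [17] u=1 | in [-4,4] | out [0,4] | ==
  [18] u=6 | in [-4,4] | out [-2,4] | prev [0,4] | push {1,2}
  [19] u=0 | in [-4,4] | out [-2,4] | prev [-1,4] | push {5}
  [20] u=4 | in [-4,4] | out [-4,4] | ==
  [21] u=1 | in [-4,4] | out [0,4] | ==
  [22] u=2 | in [-4,4] | out [-4,4] | ==
  [23] u=5 | in [-4,4] | out [-4,4] | ==

Converged values:
  [0] [-2,4]
  [1] [0,4]
  [2] [-4,4]
  [3] [-4,3]
  [4] [-4,4]
  [5] [-4,4]
  [6] [-2,4]

23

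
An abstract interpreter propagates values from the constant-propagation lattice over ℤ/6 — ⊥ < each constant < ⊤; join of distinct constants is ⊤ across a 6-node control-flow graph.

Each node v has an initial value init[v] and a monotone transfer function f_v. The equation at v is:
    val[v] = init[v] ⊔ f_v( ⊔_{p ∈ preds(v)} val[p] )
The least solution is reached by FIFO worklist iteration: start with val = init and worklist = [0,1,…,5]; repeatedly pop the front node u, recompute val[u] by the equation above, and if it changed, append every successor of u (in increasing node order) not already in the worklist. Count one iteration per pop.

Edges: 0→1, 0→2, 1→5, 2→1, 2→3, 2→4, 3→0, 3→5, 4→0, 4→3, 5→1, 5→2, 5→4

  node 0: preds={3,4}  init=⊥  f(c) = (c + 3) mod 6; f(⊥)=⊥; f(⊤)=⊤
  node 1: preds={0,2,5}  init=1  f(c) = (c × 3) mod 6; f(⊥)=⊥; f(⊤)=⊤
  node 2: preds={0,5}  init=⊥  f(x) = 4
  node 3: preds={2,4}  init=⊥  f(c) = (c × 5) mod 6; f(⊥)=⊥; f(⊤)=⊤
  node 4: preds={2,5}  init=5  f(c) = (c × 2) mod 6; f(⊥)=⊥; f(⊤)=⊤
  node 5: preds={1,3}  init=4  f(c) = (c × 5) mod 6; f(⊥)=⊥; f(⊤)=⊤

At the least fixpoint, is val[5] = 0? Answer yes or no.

Iteration log — 12 steps:
  step 1. node 0  ⊔preds=5  new=2  old=⊥  +wl: 
  step 2. node 1  ⊔preds=⊤  new=⊤  old=1  +wl: 
  step 3. node 2  ⊔preds=⊤  new=4  old=⊥  +wl: 1
  step 4. node 3  ⊔preds=⊤  new=⊤  old=⊥  +wl: 0
  step 5. node 4  ⊔preds=4  new=⊤  old=5  +wl: 3
  step 6. node 5  ⊔preds=⊤  new=⊤  old=4  +wl: 2,4
  step 7. node 1  ⊔preds=⊤  new=⊤  stable
  step 8. node 0  ⊔preds=⊤  new=⊤  old=2  +wl: 1
  step 9. node 3  ⊔preds=⊤  new=⊤  stable
  step 10. node 2  ⊔preds=⊤  new=4  stable
  step 11. node 4  ⊔preds=⊤  new=⊤  stable
  step 12. node 1  ⊔preds=⊤  new=⊤  stable

Least fixpoint reached:
  node 0: ⊤
  node 1: ⊤
  node 2: 4
  node 3: ⊤
  node 4: ⊤
  node 5: ⊤

no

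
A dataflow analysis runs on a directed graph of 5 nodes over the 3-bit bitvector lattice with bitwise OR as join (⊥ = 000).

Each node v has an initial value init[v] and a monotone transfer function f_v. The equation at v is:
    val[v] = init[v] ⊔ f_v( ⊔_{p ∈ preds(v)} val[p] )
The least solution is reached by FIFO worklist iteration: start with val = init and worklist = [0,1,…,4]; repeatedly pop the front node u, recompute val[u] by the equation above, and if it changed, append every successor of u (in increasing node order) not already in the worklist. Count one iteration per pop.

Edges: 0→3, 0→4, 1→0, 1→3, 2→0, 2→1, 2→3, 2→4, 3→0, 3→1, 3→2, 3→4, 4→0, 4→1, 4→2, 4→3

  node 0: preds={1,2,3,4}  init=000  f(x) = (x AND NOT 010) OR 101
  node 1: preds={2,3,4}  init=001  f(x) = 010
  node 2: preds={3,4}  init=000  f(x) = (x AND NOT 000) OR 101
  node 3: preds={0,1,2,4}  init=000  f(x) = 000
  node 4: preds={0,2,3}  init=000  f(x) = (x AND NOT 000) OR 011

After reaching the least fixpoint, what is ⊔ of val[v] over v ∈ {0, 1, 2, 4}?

111

Worklist (12 pops):
  #1 pop 0: in=001 → 101 (was 000); enqueue []
  #2 pop 1: in=000 → 011 (was 001); enqueue [0]
  #3 pop 2: in=000 → 101 (was 000); enqueue [1]
  #4 pop 3: in=111 → 000 (no change)
  #5 pop 4: in=101 → 111 (was 000); enqueue [2,3]
  #6 pop 0: in=111 → 101 (no change)
  #7 pop 1: in=111 → 011 (no change)
  #8 pop 2: in=111 → 111 (was 101); enqueue [0,1,4]
  #9 pop 3: in=111 → 000 (no change)
  #10 pop 0: in=111 → 101 (no change)
  #11 pop 1: in=111 → 011 (no change)
  #12 pop 4: in=111 → 111 (no change)

Fixpoint:
  val[0] = 101
  val[1] = 011
  val[2] = 111
  val[3] = 000
  val[4] = 111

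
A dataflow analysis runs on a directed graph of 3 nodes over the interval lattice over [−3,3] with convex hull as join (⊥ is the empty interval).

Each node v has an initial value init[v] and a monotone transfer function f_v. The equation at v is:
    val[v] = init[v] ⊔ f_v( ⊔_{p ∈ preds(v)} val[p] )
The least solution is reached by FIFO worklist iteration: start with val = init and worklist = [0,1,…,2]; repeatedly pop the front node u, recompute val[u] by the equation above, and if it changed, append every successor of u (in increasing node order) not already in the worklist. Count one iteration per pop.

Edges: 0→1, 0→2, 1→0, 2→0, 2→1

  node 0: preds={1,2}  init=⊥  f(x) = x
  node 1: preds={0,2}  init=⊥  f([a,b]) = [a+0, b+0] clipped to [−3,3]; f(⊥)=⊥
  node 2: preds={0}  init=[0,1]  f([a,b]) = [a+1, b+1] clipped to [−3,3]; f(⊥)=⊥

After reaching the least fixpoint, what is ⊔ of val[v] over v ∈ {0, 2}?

[0,3]

Iteration log — 10 steps:
  step 1. node 0  ⊔preds=[0,1]  new=[0,1]  old=⊥  +wl: 
  step 2. node 1  ⊔preds=[0,1]  new=[0,1]  old=⊥  +wl: 0
  step 3. node 2  ⊔preds=[0,1]  new=[0,2]  old=[0,1]  +wl: 1
  step 4. node 0  ⊔preds=[0,2]  new=[0,2]  old=[0,1]  +wl: 2
  step 5. node 1  ⊔preds=[0,2]  new=[0,2]  old=[0,1]  +wl: 0
  step 6. node 2  ⊔preds=[0,2]  new=[0,3]  old=[0,2]  +wl: 1
  step 7. node 0  ⊔preds=[0,3]  new=[0,3]  old=[0,2]  +wl: 2
  step 8. node 1  ⊔preds=[0,3]  new=[0,3]  old=[0,2]  +wl: 0
  step 9. node 2  ⊔preds=[0,3]  new=[0,3]  stable
  step 10. node 0  ⊔preds=[0,3]  new=[0,3]  stable

Least fixpoint reached:
  node 0: [0,3]
  node 1: [0,3]
  node 2: [0,3]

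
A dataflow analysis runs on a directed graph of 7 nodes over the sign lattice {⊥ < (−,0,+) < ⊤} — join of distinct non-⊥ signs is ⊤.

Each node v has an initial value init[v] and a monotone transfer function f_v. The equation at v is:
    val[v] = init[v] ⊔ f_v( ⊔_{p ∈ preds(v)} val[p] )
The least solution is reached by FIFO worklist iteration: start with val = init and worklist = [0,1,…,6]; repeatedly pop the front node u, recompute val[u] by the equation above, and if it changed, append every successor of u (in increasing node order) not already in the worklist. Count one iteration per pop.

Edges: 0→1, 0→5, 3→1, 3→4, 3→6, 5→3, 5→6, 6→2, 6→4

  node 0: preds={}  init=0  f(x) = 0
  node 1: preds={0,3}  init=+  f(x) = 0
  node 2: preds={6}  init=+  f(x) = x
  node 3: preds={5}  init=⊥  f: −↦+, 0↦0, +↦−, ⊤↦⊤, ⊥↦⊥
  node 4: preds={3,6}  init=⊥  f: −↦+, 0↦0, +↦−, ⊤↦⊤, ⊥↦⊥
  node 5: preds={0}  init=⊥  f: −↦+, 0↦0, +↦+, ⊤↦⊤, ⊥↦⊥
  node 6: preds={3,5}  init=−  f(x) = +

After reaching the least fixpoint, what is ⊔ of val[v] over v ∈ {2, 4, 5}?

Trace (12 dequeues):
  [1] u=0 | in ⊥ | out 0 | ==
  [2] u=1 | in 0 | out ⊤ | prev + | push {}
  [3] u=2 | in − | out ⊤ | prev + | push {}
  [4] u=3 | in ⊥ | out ⊥ | ==
  [5] u=4 | in − | out + | prev ⊥ | push {}
  [6] u=5 | in 0 | out 0 | prev ⊥ | push {3}
  [7] u=6 | in 0 | out ⊤ | prev − | push {2,4}
  [8] u=3 | in 0 | out 0 | prev ⊥ | push {1,6}
  [9] u=2 | in ⊤ | out ⊤ | ==
  [10] u=4 | in ⊤ | out ⊤ | prev + | push {}
  [11] u=1 | in 0 | out ⊤ | ==
  [12] u=6 | in 0 | out ⊤ | ==

Converged values:
  [0] 0
  [1] ⊤
  [2] ⊤
  [3] 0
  [4] ⊤
  [5] 0
  [6] ⊤

⊤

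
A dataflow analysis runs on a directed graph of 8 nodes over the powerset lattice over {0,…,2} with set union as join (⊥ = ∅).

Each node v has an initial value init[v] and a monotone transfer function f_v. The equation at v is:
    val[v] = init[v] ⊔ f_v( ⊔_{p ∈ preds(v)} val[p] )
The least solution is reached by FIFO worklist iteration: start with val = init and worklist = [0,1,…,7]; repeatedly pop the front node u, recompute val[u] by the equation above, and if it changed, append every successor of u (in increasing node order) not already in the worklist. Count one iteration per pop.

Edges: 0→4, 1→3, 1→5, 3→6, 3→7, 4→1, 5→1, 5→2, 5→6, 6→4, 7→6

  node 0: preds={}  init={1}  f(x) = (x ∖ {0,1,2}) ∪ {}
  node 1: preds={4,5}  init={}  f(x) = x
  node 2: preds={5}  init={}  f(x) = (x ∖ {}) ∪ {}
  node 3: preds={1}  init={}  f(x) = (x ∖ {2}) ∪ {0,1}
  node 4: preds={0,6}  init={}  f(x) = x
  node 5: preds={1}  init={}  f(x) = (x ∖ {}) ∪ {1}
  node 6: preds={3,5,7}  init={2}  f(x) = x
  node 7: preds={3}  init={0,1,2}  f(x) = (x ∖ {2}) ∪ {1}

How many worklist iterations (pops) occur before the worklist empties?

Trace (21 dequeues):
  [1] u=0 | in {} | out {1} | ==
  [2] u=1 | in {} | out {} | ==
  [3] u=2 | in {} | out {} | ==
  [4] u=3 | in {} | out {0,1} | prev {} | push {}
  [5] u=4 | in {1,2} | out {1,2} | prev {} | push {1}
  [6] u=5 | in {} | out {1} | prev {} | push {2}
  [7] u=6 | in {0,1,2} | out {0,1,2} | prev {2} | push {4}
  [8] u=7 | in {0,1} | out {0,1,2} | ==
  [9] u=1 | in {1,2} | out {1,2} | prev {} | push {3,5}
  [10] u=2 | in {1} | out {1} | prev {} | push {}
  [11] u=4 | in {0,1,2} | out {0,1,2} | prev {1,2} | push {1}
  [12] u=3 | in {1,2} | out {0,1} | ==
  [13] u=5 | in {1,2} | out {1,2} | prev {1} | push {2,6}
  [14] u=1 | in {0,1,2} | out {0,1,2} | prev {1,2} | push {3,5}
  [15] u=2 | in {1,2} | out {1,2} | prev {1} | push {}
  [16] u=6 | in {0,1,2} | out {0,1,2} | ==
  [17] u=3 | in {0,1,2} | out {0,1} | ==
  [18] u=5 | in {0,1,2} | out {0,1,2} | prev {1,2} | push {1,2,6}
  [19] u=1 | in {0,1,2} | out {0,1,2} | ==
  [20] u=2 | in {0,1,2} | out {0,1,2} | prev {1,2} | push {}
  [21] u=6 | in {0,1,2} | out {0,1,2} | ==

Converged values:
  [0] {1}
  [1] {0,1,2}
  [2] {0,1,2}
  [3] {0,1}
  [4] {0,1,2}
  [5] {0,1,2}
  [6] {0,1,2}
  [7] {0,1,2}

21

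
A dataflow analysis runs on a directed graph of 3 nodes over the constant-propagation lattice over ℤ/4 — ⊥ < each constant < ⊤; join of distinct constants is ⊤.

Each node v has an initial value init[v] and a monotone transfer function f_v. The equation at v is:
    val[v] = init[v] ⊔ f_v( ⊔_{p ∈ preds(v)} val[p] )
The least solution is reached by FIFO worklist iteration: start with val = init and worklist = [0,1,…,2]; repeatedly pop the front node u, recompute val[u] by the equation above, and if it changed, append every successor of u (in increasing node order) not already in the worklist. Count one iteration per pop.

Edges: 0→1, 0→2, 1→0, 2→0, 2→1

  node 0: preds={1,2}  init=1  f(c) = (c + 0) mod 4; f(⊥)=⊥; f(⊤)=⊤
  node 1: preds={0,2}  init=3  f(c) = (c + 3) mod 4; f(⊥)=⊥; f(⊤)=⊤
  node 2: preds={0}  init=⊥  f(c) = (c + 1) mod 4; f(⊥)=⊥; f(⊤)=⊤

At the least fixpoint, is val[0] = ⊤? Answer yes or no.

yes

Worklist (5 pops):
  #1 pop 0: in=3 → ⊤ (was 1); enqueue []
  #2 pop 1: in=⊤ → ⊤ (was 3); enqueue [0]
  #3 pop 2: in=⊤ → ⊤ (was ⊥); enqueue [1]
  #4 pop 0: in=⊤ → ⊤ (no change)
  #5 pop 1: in=⊤ → ⊤ (no change)

Fixpoint:
  val[0] = ⊤
  val[1] = ⊤
  val[2] = ⊤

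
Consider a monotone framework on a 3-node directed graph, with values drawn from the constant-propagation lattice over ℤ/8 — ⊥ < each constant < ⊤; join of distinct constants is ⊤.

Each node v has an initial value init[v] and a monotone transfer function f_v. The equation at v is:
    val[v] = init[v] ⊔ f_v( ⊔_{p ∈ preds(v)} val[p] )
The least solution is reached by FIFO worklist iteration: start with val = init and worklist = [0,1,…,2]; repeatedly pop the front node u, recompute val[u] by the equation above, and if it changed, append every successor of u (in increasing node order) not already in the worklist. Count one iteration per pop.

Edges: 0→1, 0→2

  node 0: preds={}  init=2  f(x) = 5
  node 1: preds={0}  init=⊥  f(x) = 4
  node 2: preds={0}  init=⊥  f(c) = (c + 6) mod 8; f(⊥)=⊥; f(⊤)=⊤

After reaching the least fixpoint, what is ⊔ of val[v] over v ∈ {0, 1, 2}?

Worklist (3 pops):
  #1 pop 0: in=⊥ → ⊤ (was 2); enqueue []
  #2 pop 1: in=⊤ → 4 (was ⊥); enqueue []
  #3 pop 2: in=⊤ → ⊤ (was ⊥); enqueue []

Fixpoint:
  val[0] = ⊤
  val[1] = 4
  val[2] = ⊤

⊤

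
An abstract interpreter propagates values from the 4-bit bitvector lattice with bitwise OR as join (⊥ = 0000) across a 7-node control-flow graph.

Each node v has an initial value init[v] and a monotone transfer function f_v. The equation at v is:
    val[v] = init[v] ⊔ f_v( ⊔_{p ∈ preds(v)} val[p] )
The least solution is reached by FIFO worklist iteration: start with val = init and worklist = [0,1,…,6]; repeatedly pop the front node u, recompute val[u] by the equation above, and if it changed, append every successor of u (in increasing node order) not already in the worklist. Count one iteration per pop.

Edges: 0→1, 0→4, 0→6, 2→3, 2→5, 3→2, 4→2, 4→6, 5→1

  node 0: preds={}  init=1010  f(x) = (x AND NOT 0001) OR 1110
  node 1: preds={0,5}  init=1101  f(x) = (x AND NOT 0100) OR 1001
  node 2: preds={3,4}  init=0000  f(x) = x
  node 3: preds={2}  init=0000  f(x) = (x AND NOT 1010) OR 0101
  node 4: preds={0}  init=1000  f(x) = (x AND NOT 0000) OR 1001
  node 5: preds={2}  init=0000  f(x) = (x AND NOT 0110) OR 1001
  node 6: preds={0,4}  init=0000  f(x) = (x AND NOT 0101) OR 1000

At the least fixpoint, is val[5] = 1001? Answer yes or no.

yes

Iteration log — 11 steps:
  step 1. node 0  ⊔preds=0000  new=1110  old=1010  +wl: 
  step 2. node 1  ⊔preds=1110  new=1111  old=1101  +wl: 
  step 3. node 2  ⊔preds=1000  new=1000  old=0000  +wl: 
  step 4. node 3  ⊔preds=1000  new=0101  old=0000  +wl: 2
  step 5. node 4  ⊔preds=1110  new=1111  old=1000  +wl: 
  step 6. node 5  ⊔preds=1000  new=1001  old=0000  +wl: 1
  step 7. node 6  ⊔preds=1111  new=1010  old=0000  +wl: 
  step 8. node 2  ⊔preds=1111  new=1111  old=1000  +wl: 3,5
  step 9. node 1  ⊔preds=1111  new=1111  stable
  step 10. node 3  ⊔preds=1111  new=0101  stable
  step 11. node 5  ⊔preds=1111  new=1001  stable

Least fixpoint reached:
  node 0: 1110
  node 1: 1111
  node 2: 1111
  node 3: 0101
  node 4: 1111
  node 5: 1001
  node 6: 1010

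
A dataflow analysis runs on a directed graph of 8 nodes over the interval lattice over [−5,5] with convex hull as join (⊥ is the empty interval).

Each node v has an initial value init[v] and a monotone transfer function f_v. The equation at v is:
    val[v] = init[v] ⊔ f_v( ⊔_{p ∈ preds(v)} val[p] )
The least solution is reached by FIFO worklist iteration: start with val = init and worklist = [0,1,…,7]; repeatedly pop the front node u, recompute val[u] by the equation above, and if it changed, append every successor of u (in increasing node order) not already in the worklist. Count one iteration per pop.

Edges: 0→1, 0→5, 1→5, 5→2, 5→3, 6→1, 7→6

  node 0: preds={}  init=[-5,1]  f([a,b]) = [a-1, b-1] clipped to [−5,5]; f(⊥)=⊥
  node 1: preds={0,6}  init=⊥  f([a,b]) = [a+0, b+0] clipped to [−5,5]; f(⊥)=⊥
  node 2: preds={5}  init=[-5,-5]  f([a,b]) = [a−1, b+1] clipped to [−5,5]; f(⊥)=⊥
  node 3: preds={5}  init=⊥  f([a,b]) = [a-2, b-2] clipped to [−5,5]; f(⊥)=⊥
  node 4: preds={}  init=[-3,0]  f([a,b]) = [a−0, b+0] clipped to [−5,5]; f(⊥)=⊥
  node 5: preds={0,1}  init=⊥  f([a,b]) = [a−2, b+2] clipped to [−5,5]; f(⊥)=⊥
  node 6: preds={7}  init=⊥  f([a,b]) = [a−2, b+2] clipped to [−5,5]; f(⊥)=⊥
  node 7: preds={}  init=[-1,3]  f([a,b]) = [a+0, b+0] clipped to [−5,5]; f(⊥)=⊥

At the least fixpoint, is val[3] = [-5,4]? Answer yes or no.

no

Iteration log — 14 steps:
  step 1. node 0  ⊔preds=⊥  new=[-5,1]  stable
  step 2. node 1  ⊔preds=[-5,1]  new=[-5,1]  old=⊥  +wl: 
  step 3. node 2  ⊔preds=⊥  new=[-5,-5]  stable
  step 4. node 3  ⊔preds=⊥  new=⊥  stable
  step 5. node 4  ⊔preds=⊥  new=[-3,0]  stable
  step 6. node 5  ⊔preds=[-5,1]  new=[-5,3]  old=⊥  +wl: 2,3
  step 7. node 6  ⊔preds=[-1,3]  new=[-3,5]  old=⊥  +wl: 1
  step 8. node 7  ⊔preds=⊥  new=[-1,3]  stable
  step 9. node 2  ⊔preds=[-5,3]  new=[-5,4]  old=[-5,-5]  +wl: 
  step 10. node 3  ⊔preds=[-5,3]  new=[-5,1]  old=⊥  +wl: 
  step 11. node 1  ⊔preds=[-5,5]  new=[-5,5]  old=[-5,1]  +wl: 5
  step 12. node 5  ⊔preds=[-5,5]  new=[-5,5]  old=[-5,3]  +wl: 2,3
  step 13. node 2  ⊔preds=[-5,5]  new=[-5,5]  old=[-5,4]  +wl: 
  step 14. node 3  ⊔preds=[-5,5]  new=[-5,3]  old=[-5,1]  +wl: 

Least fixpoint reached:
  node 0: [-5,1]
  node 1: [-5,5]
  node 2: [-5,5]
  node 3: [-5,3]
  node 4: [-3,0]
  node 5: [-5,5]
  node 6: [-3,5]
  node 7: [-1,3]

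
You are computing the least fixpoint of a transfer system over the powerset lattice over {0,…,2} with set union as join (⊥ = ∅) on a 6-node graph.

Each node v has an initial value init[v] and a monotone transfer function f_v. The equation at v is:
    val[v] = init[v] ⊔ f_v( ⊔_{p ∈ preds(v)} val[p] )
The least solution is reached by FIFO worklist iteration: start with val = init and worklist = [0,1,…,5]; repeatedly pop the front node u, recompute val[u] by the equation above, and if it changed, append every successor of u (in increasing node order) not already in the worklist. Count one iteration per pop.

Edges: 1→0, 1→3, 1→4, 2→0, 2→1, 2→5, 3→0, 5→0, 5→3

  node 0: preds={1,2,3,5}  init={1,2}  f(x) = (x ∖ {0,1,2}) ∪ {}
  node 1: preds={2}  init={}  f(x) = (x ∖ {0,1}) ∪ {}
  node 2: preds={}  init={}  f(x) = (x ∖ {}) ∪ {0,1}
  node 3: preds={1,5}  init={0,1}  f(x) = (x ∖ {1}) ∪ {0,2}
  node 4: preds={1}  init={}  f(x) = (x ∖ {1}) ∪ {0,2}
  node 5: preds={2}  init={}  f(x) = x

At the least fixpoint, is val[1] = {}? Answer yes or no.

Iteration log — 9 steps:
  step 1. node 0  ⊔preds={0,1}  new={1,2}  stable
  step 2. node 1  ⊔preds={}  new={}  stable
  step 3. node 2  ⊔preds={}  new={0,1}  old={}  +wl: 0,1
  step 4. node 3  ⊔preds={}  new={0,1,2}  old={0,1}  +wl: 
  step 5. node 4  ⊔preds={}  new={0,2}  old={}  +wl: 
  step 6. node 5  ⊔preds={0,1}  new={0,1}  old={}  +wl: 3
  step 7. node 0  ⊔preds={0,1,2}  new={1,2}  stable
  step 8. node 1  ⊔preds={0,1}  new={}  stable
  step 9. node 3  ⊔preds={0,1}  new={0,1,2}  stable

Least fixpoint reached:
  node 0: {1,2}
  node 1: {}
  node 2: {0,1}
  node 3: {0,1,2}
  node 4: {0,2}
  node 5: {0,1}

yes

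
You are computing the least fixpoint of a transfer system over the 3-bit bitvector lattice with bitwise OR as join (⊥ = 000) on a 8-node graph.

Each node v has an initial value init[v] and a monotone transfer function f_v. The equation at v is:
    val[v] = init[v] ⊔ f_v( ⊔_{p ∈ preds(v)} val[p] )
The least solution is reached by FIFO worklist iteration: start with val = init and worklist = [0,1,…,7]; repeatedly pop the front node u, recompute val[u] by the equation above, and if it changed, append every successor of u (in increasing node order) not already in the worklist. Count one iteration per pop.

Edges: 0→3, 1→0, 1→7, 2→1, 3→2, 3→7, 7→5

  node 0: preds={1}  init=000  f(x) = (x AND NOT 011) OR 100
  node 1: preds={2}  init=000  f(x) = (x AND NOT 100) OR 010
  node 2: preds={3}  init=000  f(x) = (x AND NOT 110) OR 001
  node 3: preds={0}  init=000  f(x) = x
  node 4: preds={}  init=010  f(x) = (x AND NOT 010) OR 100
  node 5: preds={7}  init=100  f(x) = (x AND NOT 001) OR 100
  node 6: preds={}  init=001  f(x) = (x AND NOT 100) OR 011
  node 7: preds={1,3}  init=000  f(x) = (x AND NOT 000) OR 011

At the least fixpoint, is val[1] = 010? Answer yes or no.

Trace (14 dequeues):
  [1] u=0 | in 000 | out 100 | prev 000 | push {}
  [2] u=1 | in 000 | out 010 | prev 000 | push {0}
  [3] u=2 | in 000 | out 001 | prev 000 | push {1}
  [4] u=3 | in 100 | out 100 | prev 000 | push {2}
  [5] u=4 | in 000 | out 110 | prev 010 | push {}
  [6] u=5 | in 000 | out 100 | ==
  [7] u=6 | in 000 | out 011 | prev 001 | push {}
  [8] u=7 | in 110 | out 111 | prev 000 | push {5}
  [9] u=0 | in 010 | out 100 | ==
  [10] u=1 | in 001 | out 011 | prev 010 | push {0,7}
  [11] u=2 | in 100 | out 001 | ==
  [12] u=5 | in 111 | out 110 | prev 100 | push {}
  [13] u=0 | in 011 | out 100 | ==
  [14] u=7 | in 111 | out 111 | ==

Converged values:
  [0] 100
  [1] 011
  [2] 001
  [3] 100
  [4] 110
  [5] 110
  [6] 011
  [7] 111

no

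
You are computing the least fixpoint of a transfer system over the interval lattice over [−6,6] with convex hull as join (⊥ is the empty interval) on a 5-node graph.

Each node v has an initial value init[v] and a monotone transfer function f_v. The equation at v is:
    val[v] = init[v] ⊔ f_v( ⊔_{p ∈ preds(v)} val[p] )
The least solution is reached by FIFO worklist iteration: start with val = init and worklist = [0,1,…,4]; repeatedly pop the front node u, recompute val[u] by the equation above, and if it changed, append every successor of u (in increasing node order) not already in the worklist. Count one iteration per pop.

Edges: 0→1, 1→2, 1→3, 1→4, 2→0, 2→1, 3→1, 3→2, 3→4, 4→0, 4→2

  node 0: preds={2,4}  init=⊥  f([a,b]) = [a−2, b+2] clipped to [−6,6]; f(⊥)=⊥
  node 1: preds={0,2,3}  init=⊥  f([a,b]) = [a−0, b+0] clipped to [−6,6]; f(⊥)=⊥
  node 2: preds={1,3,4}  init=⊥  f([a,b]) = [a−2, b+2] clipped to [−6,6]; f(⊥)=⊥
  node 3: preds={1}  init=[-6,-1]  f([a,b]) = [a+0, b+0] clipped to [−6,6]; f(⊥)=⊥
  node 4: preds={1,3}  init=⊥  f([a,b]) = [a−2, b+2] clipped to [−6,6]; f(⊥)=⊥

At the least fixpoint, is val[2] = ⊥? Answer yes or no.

Iteration log — 18 steps:
  step 1. node 0  ⊔preds=⊥  new=⊥  stable
  step 2. node 1  ⊔preds=[-6,-1]  new=[-6,-1]  old=⊥  +wl: 
  step 3. node 2  ⊔preds=[-6,-1]  new=[-6,1]  old=⊥  +wl: 0,1
  step 4. node 3  ⊔preds=[-6,-1]  new=[-6,-1]  stable
  step 5. node 4  ⊔preds=[-6,-1]  new=[-6,1]  old=⊥  +wl: 2
  step 6. node 0  ⊔preds=[-6,1]  new=[-6,3]  old=⊥  +wl: 
  step 7. node 1  ⊔preds=[-6,3]  new=[-6,3]  old=[-6,-1]  +wl: 3,4
  step 8. node 2  ⊔preds=[-6,3]  new=[-6,5]  old=[-6,1]  +wl: 0,1
  step 9. node 3  ⊔preds=[-6,3]  new=[-6,3]  old=[-6,-1]  +wl: 2
  step 10. node 4  ⊔preds=[-6,3]  new=[-6,5]  old=[-6,1]  +wl: 
  step 11. node 0  ⊔preds=[-6,5]  new=[-6,6]  old=[-6,3]  +wl: 
  step 12. node 1  ⊔preds=[-6,6]  new=[-6,6]  old=[-6,3]  +wl: 3,4
  step 13. node 2  ⊔preds=[-6,6]  new=[-6,6]  old=[-6,5]  +wl: 0,1
  step 14. node 3  ⊔preds=[-6,6]  new=[-6,6]  old=[-6,3]  +wl: 2
  step 15. node 4  ⊔preds=[-6,6]  new=[-6,6]  old=[-6,5]  +wl: 
  step 16. node 0  ⊔preds=[-6,6]  new=[-6,6]  stable
  step 17. node 1  ⊔preds=[-6,6]  new=[-6,6]  stable
  step 18. node 2  ⊔preds=[-6,6]  new=[-6,6]  stable

Least fixpoint reached:
  node 0: [-6,6]
  node 1: [-6,6]
  node 2: [-6,6]
  node 3: [-6,6]
  node 4: [-6,6]

no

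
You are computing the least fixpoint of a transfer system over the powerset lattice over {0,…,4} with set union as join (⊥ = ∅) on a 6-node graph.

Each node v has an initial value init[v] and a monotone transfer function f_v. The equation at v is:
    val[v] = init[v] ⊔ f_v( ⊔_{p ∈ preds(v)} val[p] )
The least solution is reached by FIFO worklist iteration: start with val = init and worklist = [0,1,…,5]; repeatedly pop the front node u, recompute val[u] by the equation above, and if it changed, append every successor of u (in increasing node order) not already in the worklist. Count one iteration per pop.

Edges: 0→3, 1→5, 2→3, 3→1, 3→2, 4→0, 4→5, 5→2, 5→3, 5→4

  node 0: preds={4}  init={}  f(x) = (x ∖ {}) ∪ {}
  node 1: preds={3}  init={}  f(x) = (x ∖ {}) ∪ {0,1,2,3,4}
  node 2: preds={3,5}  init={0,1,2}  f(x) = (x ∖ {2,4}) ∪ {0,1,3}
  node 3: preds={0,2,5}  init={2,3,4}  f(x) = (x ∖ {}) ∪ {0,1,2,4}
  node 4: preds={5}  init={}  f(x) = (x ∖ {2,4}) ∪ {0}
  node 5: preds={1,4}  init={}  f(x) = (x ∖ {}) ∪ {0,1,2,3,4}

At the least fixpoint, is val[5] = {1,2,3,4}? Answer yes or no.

no

Worklist (14 pops):
  #1 pop 0: in={} → {} (no change)
  #2 pop 1: in={2,3,4} → {0,1,2,3,4} (was {}); enqueue []
  #3 pop 2: in={2,3,4} → {0,1,2,3} (was {0,1,2}); enqueue []
  #4 pop 3: in={0,1,2,3} → {0,1,2,3,4} (was {2,3,4}); enqueue [1,2]
  #5 pop 4: in={} → {0} (was {}); enqueue [0]
  #6 pop 5: in={0,1,2,3,4} → {0,1,2,3,4} (was {}); enqueue [3,4]
  #7 pop 1: in={0,1,2,3,4} → {0,1,2,3,4} (no change)
  #8 pop 2: in={0,1,2,3,4} → {0,1,2,3} (no change)
  #9 pop 0: in={0} → {0} (was {}); enqueue []
  #10 pop 3: in={0,1,2,3,4} → {0,1,2,3,4} (no change)
  #11 pop 4: in={0,1,2,3,4} → {0,1,3} (was {0}); enqueue [0,5]
  #12 pop 0: in={0,1,3} → {0,1,3} (was {0}); enqueue [3]
  #13 pop 5: in={0,1,2,3,4} → {0,1,2,3,4} (no change)
  #14 pop 3: in={0,1,2,3,4} → {0,1,2,3,4} (no change)

Fixpoint:
  val[0] = {0,1,3}
  val[1] = {0,1,2,3,4}
  val[2] = {0,1,2,3}
  val[3] = {0,1,2,3,4}
  val[4] = {0,1,3}
  val[5] = {0,1,2,3,4}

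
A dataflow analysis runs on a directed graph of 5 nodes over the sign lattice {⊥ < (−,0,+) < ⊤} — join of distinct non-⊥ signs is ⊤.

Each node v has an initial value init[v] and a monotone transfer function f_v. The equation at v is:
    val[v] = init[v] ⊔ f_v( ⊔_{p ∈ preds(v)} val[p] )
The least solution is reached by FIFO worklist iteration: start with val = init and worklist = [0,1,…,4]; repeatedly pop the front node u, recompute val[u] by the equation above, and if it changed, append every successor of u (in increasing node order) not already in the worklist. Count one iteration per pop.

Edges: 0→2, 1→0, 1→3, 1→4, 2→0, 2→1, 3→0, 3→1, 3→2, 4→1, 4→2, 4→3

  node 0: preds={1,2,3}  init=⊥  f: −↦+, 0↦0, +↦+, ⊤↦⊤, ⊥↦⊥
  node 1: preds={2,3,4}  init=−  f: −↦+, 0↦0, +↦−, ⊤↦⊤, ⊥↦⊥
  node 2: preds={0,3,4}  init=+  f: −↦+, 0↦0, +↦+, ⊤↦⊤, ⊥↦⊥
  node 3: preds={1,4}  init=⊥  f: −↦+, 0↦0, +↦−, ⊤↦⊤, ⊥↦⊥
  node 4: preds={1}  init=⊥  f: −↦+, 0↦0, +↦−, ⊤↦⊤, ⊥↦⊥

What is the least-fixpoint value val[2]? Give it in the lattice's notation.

⊤

Trace (14 dequeues):
  [1] u=0 | in ⊤ | out ⊤ | prev ⊥ | push {}
  [2] u=1 | in + | out − | ==
  [3] u=2 | in ⊤ | out ⊤ | prev + | push {0,1}
  [4] u=3 | in − | out + | prev ⊥ | push {2}
  [5] u=4 | in − | out + | prev ⊥ | push {3}
  [6] u=0 | in ⊤ | out ⊤ | ==
  [7] u=1 | in ⊤ | out ⊤ | prev − | push {0,4}
  [8] u=2 | in ⊤ | out ⊤ | ==
  [9] u=3 | in ⊤ | out ⊤ | prev + | push {1,2}
  [10] u=0 | in ⊤ | out ⊤ | ==
  [11] u=4 | in ⊤ | out ⊤ | prev + | push {3}
  [12] u=1 | in ⊤ | out ⊤ | ==
  [13] u=2 | in ⊤ | out ⊤ | ==
  [14] u=3 | in ⊤ | out ⊤ | ==

Converged values:
  [0] ⊤
  [1] ⊤
  [2] ⊤
  [3] ⊤
  [4] ⊤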